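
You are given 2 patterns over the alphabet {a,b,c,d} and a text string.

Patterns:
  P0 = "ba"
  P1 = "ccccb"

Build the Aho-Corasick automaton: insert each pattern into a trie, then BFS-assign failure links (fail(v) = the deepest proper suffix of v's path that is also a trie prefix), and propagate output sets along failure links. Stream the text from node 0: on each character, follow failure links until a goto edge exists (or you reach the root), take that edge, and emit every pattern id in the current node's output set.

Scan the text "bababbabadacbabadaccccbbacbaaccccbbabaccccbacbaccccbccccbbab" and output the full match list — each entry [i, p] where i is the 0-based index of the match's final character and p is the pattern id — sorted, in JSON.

Build automaton:
Trie (insert patterns):
  n0 'ε': b→1 c→3
  n1 'b': a→2
  n2 'ba': ·  ←P0
  n3 'c': c→4
  n4 'cc': c→5
  n5 'ccc': c→6
  n6 'cccc': b→7
  n7 'ccccb': ·  ←P1

Failure links (BFS by depth):
  fail(1) 'b': from fail(0)=0 chase 'b': 0 ⇒ 0;  out=∅∪out(0)=∅
  fail(3) 'c': from fail(0)=0 chase 'c': 0 ⇒ 0;  out=∅∪out(0)=∅
  fail(2) 'ba': from fail(1)=0 chase 'a': 0 ⇒ 0;  out={0}∪out(0)={0}
  fail(4) 'cc': from fail(3)=0 chase 'c': 0 ⇒ 3;  out=∅∪out(3)=∅
  fail(5) 'ccc': from fail(4)=3 chase 'c': 3 ⇒ 4;  out=∅∪out(4)=∅
  fail(6) 'cccc': from fail(5)=4 chase 'c': 4 ⇒ 5;  out=∅∪out(5)=∅
  fail(7) 'ccccb': from fail(6)=5 chase 'b': 5→4→3→0 ⇒ 1;  out={1}∪out(1)={1}

Text stream:
pos 0 'b': at 1
pos 1 'a': at 2  emit P0@[0:1]
pos 2 'b': at 1 ·f
pos 3 'a': at 2  emit P0@[2:3]
pos 4 'b': at 1 ·f
pos 5 'b': at 1 ·f
pos 6 'a': at 2  emit P0@[5:6]
pos 7 'b': at 1 ·f
pos 8 'a': at 2  emit P0@[7:8]
pos 9 'd': at 0 ·f
pos 10 'a': at 0
pos 11 'c': at 3
pos 12 'b': at 1 ·f
pos 13 'a': at 2  emit P0@[12:13]
pos 14 'b': at 1 ·f
pos 15 'a': at 2  emit P0@[14:15]
pos 16 'd': at 0 ·f
pos 17 'a': at 0
pos 18 'c': at 3
pos 19 'c': at 4
pos 20 'c': at 5
pos 21 'c': at 6
pos 22 'b': at 7  emit P1@[18:22]
pos 23 'b': at 1 ·f
pos 24 'a': at 2  emit P0@[23:24]
pos 25 'c': at 3 ·f
pos 26 'b': at 1 ·f
pos 27 'a': at 2  emit P0@[26:27]
pos 28 'a': at 0 ·f
pos 29 'c': at 3
pos 30 'c': at 4
pos 31 'c': at 5
pos 32 'c': at 6
pos 33 'b': at 7  emit P1@[29:33]
pos 34 'b': at 1 ·f
pos 35 'a': at 2  emit P0@[34:35]
pos 36 'b': at 1 ·f
pos 37 'a': at 2  emit P0@[36:37]
pos 38 'c': at 3 ·f
pos 39 'c': at 4
pos 40 'c': at 5
pos 41 'c': at 6
pos 42 'b': at 7  emit P1@[38:42]
pos 43 'a': at 2 ·f  emit P0@[42:43]
pos 44 'c': at 3 ·f
pos 45 'b': at 1 ·f
pos 46 'a': at 2  emit P0@[45:46]
pos 47 'c': at 3 ·f
pos 48 'c': at 4
pos 49 'c': at 5
pos 50 'c': at 6
pos 51 'b': at 7  emit P1@[47:51]
pos 52 'c': at 3 ·f
pos 53 'c': at 4
pos 54 'c': at 5
pos 55 'c': at 6
pos 56 'b': at 7  emit P1@[52:56]
pos 57 'b': at 1 ·f
pos 58 'a': at 2  emit P0@[57:58]
pos 59 'b': at 1 ·f

Result: [[1,0],[3,0],[6,0],[8,0],[13,0],[15,0],[22,1],[24,0],[27,0],[33,1],[35,0],[37,0],[42,1],[43,0],[46,0],[51,1],[56,1],[58,0]]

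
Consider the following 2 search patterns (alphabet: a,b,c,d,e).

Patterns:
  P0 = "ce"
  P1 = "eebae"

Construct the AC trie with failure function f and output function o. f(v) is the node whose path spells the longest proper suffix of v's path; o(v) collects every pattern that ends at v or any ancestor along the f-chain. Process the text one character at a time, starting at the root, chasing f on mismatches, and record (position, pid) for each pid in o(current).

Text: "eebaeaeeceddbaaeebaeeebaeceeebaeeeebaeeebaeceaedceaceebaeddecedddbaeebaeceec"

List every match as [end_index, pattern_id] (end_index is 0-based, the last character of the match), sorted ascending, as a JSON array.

Build:
Trie (insert patterns):
  n0 'ε': c→1 e→3
  n1 'c': e→2
  n2 'ce': ·  ←P0
  n3 'e': e→4
  n4 'ee': b→5
  n5 'eeb': a→6
  n6 'eeba': e→7
  n7 'eebae': ·  ←P1

BFS fail/out derivation:
  n1('c'): parent n0 fail=0; on 'c' 0 → fail=0;  out ∅∪∅=∅
  n3('e'): parent n0 fail=0; on 'e' 0 → fail=0;  out ∅∪∅=∅
  n2('ce'): parent n1 fail=0; on 'e' 0 → fail=3;  out {0}∪∅={0}
  n4('ee'): parent n3 fail=0; on 'e' 0 → fail=3;  out ∅∪∅=∅
  n5('eeb'): parent n4 fail=3; on 'b' 3→0 → fail=0;  out ∅∪∅=∅
  n6('eeba'): parent n5 fail=0; on 'a' 0 → fail=0;  out ∅∪∅=∅
  n7('eebae'): parent n6 fail=0; on 'e' 0 → fail=3;  out {1}∪∅={1}

Text stream:
[0] read 'e'  n0⇒n3
[1] read 'e'  n3⇒n4
[2] read 'b'  n4⇒n5
[3] read 'a'  n5⇒n6
[4] read 'e'  n6⇒n7  → match P1@[0:4]
[5] read 'a'  n7⇒n0 (via fail)
[6] read 'e'  n0⇒n3
[7] read 'e'  n3⇒n4
[8] read 'c'  n4⇒n1 (via fail)
[9] read 'e'  n1⇒n2  → match P0@[8:9]
[10] read 'd'  n2⇒n0 (via fail)
[11] read 'd'  n0⇒n0
[12] read 'b'  n0⇒n0
[13] read 'a'  n0⇒n0
[14] read 'a'  n0⇒n0
[15] read 'e'  n0⇒n3
[16] read 'e'  n3⇒n4
[17] read 'b'  n4⇒n5
[18] read 'a'  n5⇒n6
[19] read 'e'  n6⇒n7  → match P1@[15:19]
[20] read 'e'  n7⇒n4 (via fail)
[21] read 'e'  n4⇒n4 (via fail)
[22] read 'b'  n4⇒n5
[23] read 'a'  n5⇒n6
[24] read 'e'  n6⇒n7  → match P1@[20:24]
[25] read 'c'  n7⇒n1 (via fail)
[26] read 'e'  n1⇒n2  → match P0@[25:26]
[27] read 'e'  n2⇒n4 (via fail)
[28] read 'e'  n4⇒n4 (via fail)
[29] read 'b'  n4⇒n5
[30] read 'a'  n5⇒n6
[31] read 'e'  n6⇒n7  → match P1@[27:31]
[32] read 'e'  n7⇒n4 (via fail)
[33] read 'e'  n4⇒n4 (via fail)
[34] read 'e'  n4⇒n4 (via fail)
[35] read 'b'  n4⇒n5
[36] read 'a'  n5⇒n6
[37] read 'e'  n6⇒n7  → match P1@[33:37]
[38] read 'e'  n7⇒n4 (via fail)
[39] read 'e'  n4⇒n4 (via fail)
[40] read 'b'  n4⇒n5
[41] read 'a'  n5⇒n6
[42] read 'e'  n6⇒n7  → match P1@[38:42]
[43] read 'c'  n7⇒n1 (via fail)
[44] read 'e'  n1⇒n2  → match P0@[43:44]
[45] read 'a'  n2⇒n0 (via fail)
[46] read 'e'  n0⇒n3
[47] read 'd'  n3⇒n0 (via fail)
[48] read 'c'  n0⇒n1
[49] read 'e'  n1⇒n2  → match P0@[48:49]
[50] read 'a'  n2⇒n0 (via fail)
[51] read 'c'  n0⇒n1
[52] read 'e'  n1⇒n2  → match P0@[51:52]
[53] read 'e'  n2⇒n4 (via fail)
[54] read 'b'  n4⇒n5
[55] read 'a'  n5⇒n6
[56] read 'e'  n6⇒n7  → match P1@[52:56]
[57] read 'd'  n7⇒n0 (via fail)
[58] read 'd'  n0⇒n0
[59] read 'e'  n0⇒n3
[60] read 'c'  n3⇒n1 (via fail)
[61] read 'e'  n1⇒n2  → match P0@[60:61]
[62] read 'd'  n2⇒n0 (via fail)
[63] read 'd'  n0⇒n0
[64] read 'd'  n0⇒n0
[65] read 'b'  n0⇒n0
[66] read 'a'  n0⇒n0
[67] read 'e'  n0⇒n3
[68] read 'e'  n3⇒n4
[69] read 'b'  n4⇒n5
[70] read 'a'  n5⇒n6
[71] read 'e'  n6⇒n7  → match P1@[67:71]
[72] read 'c'  n7⇒n1 (via fail)
[73] read 'e'  n1⇒n2  → match P0@[72:73]
[74] read 'e'  n2⇒n4 (via fail)
[75] read 'c'  n4⇒n1 (via fail)

All matches (sorted): [[4,1],[9,0],[19,1],[24,1],[26,0],[31,1],[37,1],[42,1],[44,0],[49,0],[52,0],[56,1],[61,0],[71,1],[73,0]]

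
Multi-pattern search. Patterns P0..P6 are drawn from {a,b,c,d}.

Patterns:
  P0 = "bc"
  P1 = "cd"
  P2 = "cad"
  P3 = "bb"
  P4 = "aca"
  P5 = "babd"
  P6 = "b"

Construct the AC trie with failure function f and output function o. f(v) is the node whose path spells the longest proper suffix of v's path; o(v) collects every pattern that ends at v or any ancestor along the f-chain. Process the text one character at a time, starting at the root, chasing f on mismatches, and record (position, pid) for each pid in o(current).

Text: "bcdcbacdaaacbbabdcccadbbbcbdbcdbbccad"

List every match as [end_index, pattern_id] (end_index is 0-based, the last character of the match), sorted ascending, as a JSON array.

Build:
Trie nodes:
  n0 'ε': a→8 b→1 c→3
  n1 'b': a→11 b→7 c→2  [P6 ends]
  n2 'bc': ·  [P0 ends]
  n3 'c': a→5 d→4
  n4 'cd': ·  [P1 ends]
  n5 'ca': d→6
  n6 'cad': ·  [P2 ends]
  n7 'bb': ·  [P3 ends]
  n8 'a': c→9
  n9 'ac': a→10
  n10 'aca': ·  [P4 ends]
  n11 'ba': b→12
  n12 'bab': d→13
  n13 'babd': ·  [P5 ends]

Failure links (BFS by depth):
  fail(1) 'b': from fail(0)=0 chase 'b': 0 ⇒ 0;  out={6}∪out(0)={6}
  fail(3) 'c': from fail(0)=0 chase 'c': 0 ⇒ 0;  out=∅∪out(0)=∅
  fail(8) 'a': from fail(0)=0 chase 'a': 0 ⇒ 0;  out=∅∪out(0)=∅
  fail(2) 'bc': from fail(1)=0 chase 'c': 0 ⇒ 3;  out={0}∪out(3)={0}
  fail(4) 'cd': from fail(3)=0 chase 'd': 0 ⇒ 0;  out={1}∪out(0)={1}
  fail(5) 'ca': from fail(3)=0 chase 'a': 0 ⇒ 8;  out=∅∪out(8)=∅
  fail(7) 'bb': from fail(1)=0 chase 'b': 0 ⇒ 1;  out={3}∪out(1)={3,6}
  fail(9) 'ac': from fail(8)=0 chase 'c': 0 ⇒ 3;  out=∅∪out(3)=∅
  fail(11) 'ba': from fail(1)=0 chase 'a': 0 ⇒ 8;  out=∅∪out(8)=∅
  fail(6) 'cad': from fail(5)=8 chase 'd': 8→0 ⇒ 0;  out={2}∪out(0)={2}
  fail(10) 'aca': from fail(9)=3 chase 'a': 3 ⇒ 5;  out={4}∪out(5)={4}
  fail(12) 'bab': from fail(11)=8 chase 'b': 8→0 ⇒ 1;  out=∅∪out(1)={6}
  fail(13) 'babd': from fail(12)=1 chase 'd': 1→0 ⇒ 0;  out={5}∪out(0)={5}

Scan:
i=0 'b': node 0→1  ** P6@[0:0]
i=1 'c': node 1→2  ** P0@[0:1]
i=2 'd': node 2→4 (fail-walked)  ** P1@[1:2]
i=3 'c': node 4→3 (fail-walked)
i=4 'b': node 3→1 (fail-walked)  ** P6@[4:4]
i=5 'a': node 1→11
i=6 'c': node 11→9 (fail-walked)
i=7 'd': node 9→4 (fail-walked)  ** P1@[6:7]
i=8 'a': node 4→8 (fail-walked)
i=9 'a': node 8→8 (fail-walked)
i=10 'a': node 8→8 (fail-walked)
i=11 'c': node 8→9
i=12 'b': node 9→1 (fail-walked)  ** P6@[12:12]
i=13 'b': node 1→7  ** P3@[12:13],P6@[13:13]
i=14 'a': node 7→11 (fail-walked)
i=15 'b': node 11→12  ** P6@[15:15]
i=16 'd': node 12→13  ** P5@[13:16]
i=17 'c': node 13→3 (fail-walked)
i=18 'c': node 3→3 (fail-walked)
i=19 'c': node 3→3 (fail-walked)
i=20 'a': node 3→5
i=21 'd': node 5→6  ** P2@[19:21]
i=22 'b': node 6→1 (fail-walked)  ** P6@[22:22]
i=23 'b': node 1→7  ** P3@[22:23],P6@[23:23]
i=24 'b': node 7→7 (fail-walked)  ** P3@[23:24],P6@[24:24]
i=25 'c': node 7→2 (fail-walked)  ** P0@[24:25]
i=26 'b': node 2→1 (fail-walked)  ** P6@[26:26]
i=27 'd': node 1→0 (fail-walked)
i=28 'b': node 0→1  ** P6@[28:28]
i=29 'c': node 1→2  ** P0@[28:29]
i=30 'd': node 2→4 (fail-walked)  ** P1@[29:30]
i=31 'b': node 4→1 (fail-walked)  ** P6@[31:31]
i=32 'b': node 1→7  ** P3@[31:32],P6@[32:32]
i=33 'c': node 7→2 (fail-walked)  ** P0@[32:33]
i=34 'c': node 2→3 (fail-walked)
i=35 'a': node 3→5
i=36 'd': node 5→6  ** P2@[34:36]

Matches: [[0,6],[1,0],[2,1],[4,6],[7,1],[12,6],[13,3],[13,6],[15,6],[16,5],[21,2],[22,6],[23,3],[23,6],[24,3],[24,6],[25,0],[26,6],[28,6],[29,0],[30,1],[31,6],[32,3],[32,6],[33,0],[36,2]]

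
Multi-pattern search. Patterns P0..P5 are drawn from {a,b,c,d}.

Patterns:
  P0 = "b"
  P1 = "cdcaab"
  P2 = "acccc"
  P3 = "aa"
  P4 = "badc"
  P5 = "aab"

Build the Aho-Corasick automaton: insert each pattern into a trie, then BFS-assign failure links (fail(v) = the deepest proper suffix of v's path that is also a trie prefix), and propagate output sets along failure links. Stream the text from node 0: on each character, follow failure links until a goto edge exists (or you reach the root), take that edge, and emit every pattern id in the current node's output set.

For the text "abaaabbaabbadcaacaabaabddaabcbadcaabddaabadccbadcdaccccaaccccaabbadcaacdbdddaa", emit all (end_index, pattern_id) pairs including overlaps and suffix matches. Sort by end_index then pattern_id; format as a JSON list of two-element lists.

Build:
Trie nodes:
  0='ε' goto a→8 b→1 c→2
  1='b' goto a→14  ←P0
  2='c' goto d→3
  3='cd' goto c→4
  4='cdc' goto a→5
  5='cdca' goto a→6
  6='cdcaa' goto b→7
  7='cdcaab' goto ·  ←P1
  8='a' goto a→13 c→9
  9='ac' goto c→10
  10='acc' goto c→11
  11='accc' goto c→12
  12='acccc' goto ·  ←P2
  13='aa' goto b→17  ←P3
  14='ba' goto d→15
  15='bad' goto c→16
  16='badc' goto ·  ←P4
  17='aab' goto ·  ←P5

Failure links (BFS by depth):
  fail(1) 'b': from fail(0)=0 chase 'b': 0 ⇒ 0;  out={0}∪out(0)={0}
  fail(2) 'c': from fail(0)=0 chase 'c': 0 ⇒ 0;  out=∅∪out(0)=∅
  fail(8) 'a': from fail(0)=0 chase 'a': 0 ⇒ 0;  out=∅∪out(0)=∅
  fail(3) 'cd': from fail(2)=0 chase 'd': 0 ⇒ 0;  out=∅∪out(0)=∅
  fail(9) 'ac': from fail(8)=0 chase 'c': 0 ⇒ 2;  out=∅∪out(2)=∅
  fail(13) 'aa': from fail(8)=0 chase 'a': 0 ⇒ 8;  out={3}∪out(8)={3}
  fail(14) 'ba': from fail(1)=0 chase 'a': 0 ⇒ 8;  out=∅∪out(8)=∅
  fail(4) 'cdc': from fail(3)=0 chase 'c': 0 ⇒ 2;  out=∅∪out(2)=∅
  fail(10) 'acc': from fail(9)=2 chase 'c': 2→0 ⇒ 2;  out=∅∪out(2)=∅
  fail(15) 'bad': from fail(14)=8 chase 'd': 8→0 ⇒ 0;  out=∅∪out(0)=∅
  fail(17) 'aab': from fail(13)=8 chase 'b': 8→0 ⇒ 1;  out={5}∪out(1)={0,5}
  fail(5) 'cdca': from fail(4)=2 chase 'a': 2→0 ⇒ 8;  out=∅∪out(8)=∅
  fail(11) 'accc': from fail(10)=2 chase 'c': 2→0 ⇒ 2;  out=∅∪out(2)=∅
  fail(16) 'badc': from fail(15)=0 chase 'c': 0 ⇒ 2;  out={4}∪out(2)={4}
  fail(6) 'cdcaa': from fail(5)=8 chase 'a': 8 ⇒ 13;  out=∅∪out(13)={3}
  fail(12) 'acccc': from fail(11)=2 chase 'c': 2→0 ⇒ 2;  out={2}∪out(2)={2}
  fail(7) 'cdcaab': from fail(6)=13 chase 'b': 13 ⇒ 17;  out={1}∪out(17)={0,1,5}

Scan:
[0] read 'a'  n0⇒n8
[1] read 'b'  n8⇒n1 (via fail)  ** P0@[1:1]
[2] read 'a'  n1⇒n14
[3] read 'a'  n14⇒n13 (via fail)  ** P3@[2:3]
[4] read 'a'  n13⇒n13 (via fail)  ** P3@[3:4]
[5] read 'b'  n13⇒n17  ** P0@[5:5],P5@[3:5]
[6] read 'b'  n17⇒n1 (via fail)  ** P0@[6:6]
[7] read 'a'  n1⇒n14
[8] read 'a'  n14⇒n13 (via fail)  ** P3@[7:8]
[9] read 'b'  n13⇒n17  ** P0@[9:9],P5@[7:9]
[10] read 'b'  n17⇒n1 (via fail)  ** P0@[10:10]
[11] read 'a'  n1⇒n14
[12] read 'd'  n14⇒n15
[13] read 'c'  n15⇒n16  ** P4@[10:13]
[14] read 'a'  n16⇒n8 (via fail)
[15] read 'a'  n8⇒n13  ** P3@[14:15]
[16] read 'c'  n13⇒n9 (via fail)
[17] read 'a'  n9⇒n8 (via fail)
[18] read 'a'  n8⇒n13  ** P3@[17:18]
[19] read 'b'  n13⇒n17  ** P0@[19:19],P5@[17:19]
[20] read 'a'  n17⇒n14 (via fail)
[21] read 'a'  n14⇒n13 (via fail)  ** P3@[20:21]
[22] read 'b'  n13⇒n17  ** P0@[22:22],P5@[20:22]
[23] read 'd'  n17⇒n0 (via fail)
[24] read 'd'  n0⇒n0
[25] read 'a'  n0⇒n8
[26] read 'a'  n8⇒n13  ** P3@[25:26]
[27] read 'b'  n13⇒n17  ** P0@[27:27],P5@[25:27]
[28] read 'c'  n17⇒n2 (via fail)
[29] read 'b'  n2⇒n1 (via fail)  ** P0@[29:29]
[30] read 'a'  n1⇒n14
[31] read 'd'  n14⇒n15
[32] read 'c'  n15⇒n16  ** P4@[29:32]
[33] read 'a'  n16⇒n8 (via fail)
[34] read 'a'  n8⇒n13  ** P3@[33:34]
[35] read 'b'  n13⇒n17  ** P0@[35:35],P5@[33:35]
[36] read 'd'  n17⇒n0 (via fail)
[37] read 'd'  n0⇒n0
[38] read 'a'  n0⇒n8
[39] read 'a'  n8⇒n13  ** P3@[38:39]
[40] read 'b'  n13⇒n17  ** P0@[40:40],P5@[38:40]
[41] read 'a'  n17⇒n14 (via fail)
[42] read 'd'  n14⇒n15
[43] read 'c'  n15⇒n16  ** P4@[40:43]
[44] read 'c'  n16⇒n2 (via fail)
[45] read 'b'  n2⇒n1 (via fail)  ** P0@[45:45]
[46] read 'a'  n1⇒n14
[47] read 'd'  n14⇒n15
[48] read 'c'  n15⇒n16  ** P4@[45:48]
[49] read 'd'  n16⇒n3 (via fail)
[50] read 'a'  n3⇒n8 (via fail)
[51] read 'c'  n8⇒n9
[52] read 'c'  n9⇒n10
[53] read 'c'  n10⇒n11
[54] read 'c'  n11⇒n12  ** P2@[50:54]
[55] read 'a'  n12⇒n8 (via fail)
[56] read 'a'  n8⇒n13  ** P3@[55:56]
[57] read 'c'  n13⇒n9 (via fail)
[58] read 'c'  n9⇒n10
[59] read 'c'  n10⇒n11
[60] read 'c'  n11⇒n12  ** P2@[56:60]
[61] read 'a'  n12⇒n8 (via fail)
[62] read 'a'  n8⇒n13  ** P3@[61:62]
[63] read 'b'  n13⇒n17  ** P0@[63:63],P5@[61:63]
[64] read 'b'  n17⇒n1 (via fail)  ** P0@[64:64]
[65] read 'a'  n1⇒n14
[66] read 'd'  n14⇒n15
[67] read 'c'  n15⇒n16  ** P4@[64:67]
[68] read 'a'  n16⇒n8 (via fail)
[69] read 'a'  n8⇒n13  ** P3@[68:69]
[70] read 'c'  n13⇒n9 (via fail)
[71] read 'd'  n9⇒n3 (via fail)
[72] read 'b'  n3⇒n1 (via fail)  ** P0@[72:72]
[73] read 'd'  n1⇒n0 (via fail)
[74] read 'd'  n0⇒n0
[75] read 'd'  n0⇒n0
[76] read 'a'  n0⇒n8
[77] read 'a'  n8⇒n13  ** P3@[76:77]

All matches (sorted): [[1,0],[3,3],[4,3],[5,0],[5,5],[6,0],[8,3],[9,0],[9,5],[10,0],[13,4],[15,3],[18,3],[19,0],[19,5],[21,3],[22,0],[22,5],[26,3],[27,0],[27,5],[29,0],[32,4],[34,3],[35,0],[35,5],[39,3],[40,0],[40,5],[43,4],[45,0],[48,4],[54,2],[56,3],[60,2],[62,3],[63,0],[63,5],[64,0],[67,4],[69,3],[72,0],[77,3]]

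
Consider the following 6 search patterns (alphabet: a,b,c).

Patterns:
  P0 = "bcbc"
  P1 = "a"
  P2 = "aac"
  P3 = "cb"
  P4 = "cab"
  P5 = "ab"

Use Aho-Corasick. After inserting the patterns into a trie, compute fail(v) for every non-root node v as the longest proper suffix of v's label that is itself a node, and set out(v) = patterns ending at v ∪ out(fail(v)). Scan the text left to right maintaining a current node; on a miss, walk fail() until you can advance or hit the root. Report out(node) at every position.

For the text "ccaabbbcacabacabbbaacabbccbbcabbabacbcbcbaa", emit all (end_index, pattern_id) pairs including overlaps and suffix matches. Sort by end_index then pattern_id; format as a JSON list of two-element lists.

Build automaton:
Trie nodes:
  0='ε' goto a→5 b→1 c→8
  1='b' goto c→2
  2='bc' goto b→3
  3='bcb' goto c→4
  4='bcbc' goto ·  [P0 ends]
  5='a' goto a→6 b→12  [P1 ends]
  6='aa' goto c→7
  7='aac' goto ·  [P2 ends]
  8='c' goto a→10 b→9
  9='cb' goto ·  [P3 ends]
  10='ca' goto b→11
  11='cab' goto ·  [P4 ends]
  12='ab' goto ·  [P5 ends]

BFS fail/out derivation:
  fail(1) 'b': from fail(0)=0 chase 'b': 0 ⇒ 0;  out=∅∪out(0)=∅
  fail(5) 'a': from fail(0)=0 chase 'a': 0 ⇒ 0;  out={1}∪out(0)={1}
  fail(8) 'c': from fail(0)=0 chase 'c': 0 ⇒ 0;  out=∅∪out(0)=∅
  fail(2) 'bc': from fail(1)=0 chase 'c': 0 ⇒ 8;  out=∅∪out(8)=∅
  fail(6) 'aa': from fail(5)=0 chase 'a': 0 ⇒ 5;  out=∅∪out(5)={1}
  fail(9) 'cb': from fail(8)=0 chase 'b': 0 ⇒ 1;  out={3}∪out(1)={3}
  fail(10) 'ca': from fail(8)=0 chase 'a': 0 ⇒ 5;  out=∅∪out(5)={1}
  fail(12) 'ab': from fail(5)=0 chase 'b': 0 ⇒ 1;  out={5}∪out(1)={5}
  fail(3) 'bcb': from fail(2)=8 chase 'b': 8 ⇒ 9;  out=∅∪out(9)={3}
  fail(7) 'aac': from fail(6)=5 chase 'c': 5→0 ⇒ 8;  out={2}∪out(8)={2}
  fail(11) 'cab': from fail(10)=5 chase 'b': 5 ⇒ 12;  out={4}∪out(12)={4,5}
  fail(4) 'bcbc': from fail(3)=9 chase 'c': 9→1 ⇒ 2;  out={0}∪out(2)={0}

Text stream:
[0] read 'c'  n0⇒n8
[1] read 'c'  n8⇒n8 (fail-walked)
[2] read 'a'  n8⇒n10  ** P1@[2:2]
[3] read 'a'  n10⇒n6 (fail-walked)  ** P1@[3:3]
[4] read 'b'  n6⇒n12 (fail-walked)  ** P5@[3:4]
[5] read 'b'  n12⇒n1 (fail-walked)
[6] read 'b'  n1⇒n1 (fail-walked)
[7] read 'c'  n1⇒n2
[8] read 'a'  n2⇒n10 (fail-walked)  ** P1@[8:8]
[9] read 'c'  n10⇒n8 (fail-walked)
[10] read 'a'  n8⇒n10  ** P1@[10:10]
[11] read 'b'  n10⇒n11  ** P4@[9:11],P5@[10:11]
[12] read 'a'  n11⇒n5 (fail-walked)  ** P1@[12:12]
[13] read 'c'  n5⇒n8 (fail-walked)
[14] read 'a'  n8⇒n10  ** P1@[14:14]
[15] read 'b'  n10⇒n11  ** P4@[13:15],P5@[14:15]
[16] read 'b'  n11⇒n1 (fail-walked)
[17] read 'b'  n1⇒n1 (fail-walked)
[18] read 'a'  n1⇒n5 (fail-walked)  ** P1@[18:18]
[19] read 'a'  n5⇒n6  ** P1@[19:19]
[20] read 'c'  n6⇒n7  ** P2@[18:20]
[21] read 'a'  n7⇒n10 (fail-walked)  ** P1@[21:21]
[22] read 'b'  n10⇒n11  ** P4@[20:22],P5@[21:22]
[23] read 'b'  n11⇒n1 (fail-walked)
[24] read 'c'  n1⇒n2
[25] read 'c'  n2⇒n8 (fail-walked)
[26] read 'b'  n8⇒n9  ** P3@[25:26]
[27] read 'b'  n9⇒n1 (fail-walked)
[28] read 'c'  n1⇒n2
[29] read 'a'  n2⇒n10 (fail-walked)  ** P1@[29:29]
[30] read 'b'  n10⇒n11  ** P4@[28:30],P5@[29:30]
[31] read 'b'  n11⇒n1 (fail-walked)
[32] read 'a'  n1⇒n5 (fail-walked)  ** P1@[32:32]
[33] read 'b'  n5⇒n12  ** P5@[32:33]
[34] read 'a'  n12⇒n5 (fail-walked)  ** P1@[34:34]
[35] read 'c'  n5⇒n8 (fail-walked)
[36] read 'b'  n8⇒n9  ** P3@[35:36]
[37] read 'c'  n9⇒n2 (fail-walked)
[38] read 'b'  n2⇒n3  ** P3@[37:38]
[39] read 'c'  n3⇒n4  ** P0@[36:39]
[40] read 'b'  n4⇒n3 (fail-walked)  ** P3@[39:40]
[41] read 'a'  n3⇒n5 (fail-walked)  ** P1@[41:41]
[42] read 'a'  n5⇒n6  ** P1@[42:42]

All matches (sorted): [[2,1],[3,1],[4,5],[8,1],[10,1],[11,4],[11,5],[12,1],[14,1],[15,4],[15,5],[18,1],[19,1],[20,2],[21,1],[22,4],[22,5],[26,3],[29,1],[30,4],[30,5],[32,1],[33,5],[34,1],[36,3],[38,3],[39,0],[40,3],[41,1],[42,1]]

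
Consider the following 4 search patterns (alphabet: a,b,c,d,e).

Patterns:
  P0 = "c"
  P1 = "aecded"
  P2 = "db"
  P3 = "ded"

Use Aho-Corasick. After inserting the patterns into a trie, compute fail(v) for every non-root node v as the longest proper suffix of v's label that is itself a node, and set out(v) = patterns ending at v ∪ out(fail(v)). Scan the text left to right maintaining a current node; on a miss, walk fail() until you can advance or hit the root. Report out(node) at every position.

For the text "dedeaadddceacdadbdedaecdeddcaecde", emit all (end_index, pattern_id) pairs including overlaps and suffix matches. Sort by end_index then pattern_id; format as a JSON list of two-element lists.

Build:
Trie (insert patterns):
  n0 'ε': a→2 c→1 d→8
  n1 'c': ·  ←P0
  n2 'a': e→3
  n3 'ae': c→4
  n4 'aec': d→5
  n5 'aecd': e→6
  n6 'aecde': d→7
  n7 'aecded': ·  ←P1
  n8 'd': b→9 e→10
  n9 'db': ·  ←P2
  n10 'de': d→11
  n11 'ded': ·  ←P3

BFS fail/out derivation:
  n1('c'): parent n0 fail=0; on 'c' 0 → fail=0;  out {0}∪∅={0}
  n2('a'): parent n0 fail=0; on 'a' 0 → fail=0;  out ∅∪∅=∅
  n8('d'): parent n0 fail=0; on 'd' 0 → fail=0;  out ∅∪∅=∅
  n3('ae'): parent n2 fail=0; on 'e' 0 → fail=0;  out ∅∪∅=∅
  n9('db'): parent n8 fail=0; on 'b' 0 → fail=0;  out {2}∪∅={2}
  n10('de'): parent n8 fail=0; on 'e' 0 → fail=0;  out ∅∪∅=∅
  n4('aec'): parent n3 fail=0; on 'c' 0 → fail=1;  out ∅∪{0}={0}
  n11('ded'): parent n10 fail=0; on 'd' 0 → fail=8;  out {3}∪∅={3}
  n5('aecd'): parent n4 fail=1; on 'd' 1→0 → fail=8;  out ∅∪∅=∅
  n6('aecde'): parent n5 fail=8; on 'e' 8 → fail=10;  out ∅∪∅=∅
  n7('aecded'): parent n6 fail=10; on 'd' 10 → fail=11;  out {1}∪{3}={1,3}

Scan:
[0] read 'd'  n0⇒n8
[1] read 'e'  n8⇒n10
[2] read 'd'  n10⇒n11  ** P3@[0:2]
[3] read 'e'  n11⇒n10 (via fail)
[4] read 'a'  n10⇒n2 (via fail)
[5] read 'a'  n2⇒n2 (via fail)
[6] read 'd'  n2⇒n8 (via fail)
[7] read 'd'  n8⇒n8 (via fail)
[8] read 'd'  n8⇒n8 (via fail)
[9] read 'c'  n8⇒n1 (via fail)  ** P0@[9:9]
[10] read 'e'  n1⇒n0 (via fail)
[11] read 'a'  n0⇒n2
[12] read 'c'  n2⇒n1 (via fail)  ** P0@[12:12]
[13] read 'd'  n1⇒n8 (via fail)
[14] read 'a'  n8⇒n2 (via fail)
[15] read 'd'  n2⇒n8 (via fail)
[16] read 'b'  n8⇒n9  ** P2@[15:16]
[17] read 'd'  n9⇒n8 (via fail)
[18] read 'e'  n8⇒n10
[19] read 'd'  n10⇒n11  ** P3@[17:19]
[20] read 'a'  n11⇒n2 (via fail)
[21] read 'e'  n2⇒n3
[22] read 'c'  n3⇒n4  ** P0@[22:22]
[23] read 'd'  n4⇒n5
[24] read 'e'  n5⇒n6
[25] read 'd'  n6⇒n7  ** P1@[20:25],P3@[23:25]
[26] read 'd'  n7⇒n8 (via fail)
[27] read 'c'  n8⇒n1 (via fail)  ** P0@[27:27]
[28] read 'a'  n1⇒n2 (via fail)
[29] read 'e'  n2⇒n3
[30] read 'c'  n3⇒n4  ** P0@[30:30]
[31] read 'd'  n4⇒n5
[32] read 'e'  n5⇒n6

Matches: [[2,3],[9,0],[12,0],[16,2],[19,3],[22,0],[25,1],[25,3],[27,0],[30,0]]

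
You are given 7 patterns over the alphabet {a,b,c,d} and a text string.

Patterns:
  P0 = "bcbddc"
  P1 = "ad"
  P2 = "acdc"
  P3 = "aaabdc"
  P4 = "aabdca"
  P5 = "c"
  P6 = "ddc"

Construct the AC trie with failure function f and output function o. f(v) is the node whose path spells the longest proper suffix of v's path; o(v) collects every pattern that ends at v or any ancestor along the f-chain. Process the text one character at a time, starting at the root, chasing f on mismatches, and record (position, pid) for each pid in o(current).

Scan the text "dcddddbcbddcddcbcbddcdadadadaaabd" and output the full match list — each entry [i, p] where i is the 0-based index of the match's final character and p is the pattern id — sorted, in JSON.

Construct AC machine:
Trie nodes:
  n0 'ε': a→7 b→1 c→21 d→22
  n1 'b': c→2
  n2 'bc': b→3
  n3 'bcb': d→4
  n4 'bcbd': d→5
  n5 'bcbdd': c→6
  n6 'bcbddc': ·  [P0 ends]
  n7 'a': a→12 c→9 d→8
  n8 'ad': ·  [P1 ends]
  n9 'ac': d→10
  n10 'acd': c→11
  n11 'acdc': ·  [P2 ends]
  n12 'aa': a→13 b→17
  n13 'aaa': b→14
  n14 'aaab': d→15
  n15 'aaabd': c→16
  n16 'aaabdc': ·  [P3 ends]
  n17 'aab': d→18
  n18 'aabd': c→19
  n19 'aabdc': a→20
  n20 'aabdca': ·  [P4 ends]
  n21 'c': ·  [P5 ends]
  n22 'd': d→23
  n23 'dd': c→24
  n24 'ddc': ·  [P6 ends]

Failure links (BFS by depth):
  fail(1) 'b': from fail(0)=0 chase 'b': 0 ⇒ 0;  out=∅∪out(0)=∅
  fail(7) 'a': from fail(0)=0 chase 'a': 0 ⇒ 0;  out=∅∪out(0)=∅
  fail(21) 'c': from fail(0)=0 chase 'c': 0 ⇒ 0;  out={5}∪out(0)={5}
  fail(22) 'd': from fail(0)=0 chase 'd': 0 ⇒ 0;  out=∅∪out(0)=∅
  fail(2) 'bc': from fail(1)=0 chase 'c': 0 ⇒ 21;  out=∅∪out(21)={5}
  fail(8) 'ad': from fail(7)=0 chase 'd': 0 ⇒ 22;  out={1}∪out(22)={1}
  fail(9) 'ac': from fail(7)=0 chase 'c': 0 ⇒ 21;  out=∅∪out(21)={5}
  fail(12) 'aa': from fail(7)=0 chase 'a': 0 ⇒ 7;  out=∅∪out(7)=∅
  fail(23) 'dd': from fail(22)=0 chase 'd': 0 ⇒ 22;  out=∅∪out(22)=∅
  fail(3) 'bcb': from fail(2)=21 chase 'b': 21→0 ⇒ 1;  out=∅∪out(1)=∅
  fail(10) 'acd': from fail(9)=21 chase 'd': 21→0 ⇒ 22;  out=∅∪out(22)=∅
  fail(13) 'aaa': from fail(12)=7 chase 'a': 7 ⇒ 12;  out=∅∪out(12)=∅
  fail(17) 'aab': from fail(12)=7 chase 'b': 7→0 ⇒ 1;  out=∅∪out(1)=∅
  fail(24) 'ddc': from fail(23)=22 chase 'c': 22→0 ⇒ 21;  out={6}∪out(21)={5,6}
  fail(4) 'bcbd': from fail(3)=1 chase 'd': 1→0 ⇒ 22;  out=∅∪out(22)=∅
  fail(11) 'acdc': from fail(10)=22 chase 'c': 22→0 ⇒ 21;  out={2}∪out(21)={2,5}
  fail(14) 'aaab': from fail(13)=12 chase 'b': 12 ⇒ 17;  out=∅∪out(17)=∅
  fail(18) 'aabd': from fail(17)=1 chase 'd': 1→0 ⇒ 22;  out=∅∪out(22)=∅
  fail(5) 'bcbdd': from fail(4)=22 chase 'd': 22 ⇒ 23;  out=∅∪out(23)=∅
  fail(15) 'aaabd': from fail(14)=17 chase 'd': 17 ⇒ 18;  out=∅∪out(18)=∅
  fail(19) 'aabdc': from fail(18)=22 chase 'c': 22→0 ⇒ 21;  out=∅∪out(21)={5}
  fail(6) 'bcbddc': from fail(5)=23 chase 'c': 23 ⇒ 24;  out={0}∪out(24)={0,5,6}
  fail(16) 'aaabdc': from fail(15)=18 chase 'c': 18 ⇒ 19;  out={3}∪out(19)={3,5}
  fail(20) 'aabdca': from fail(19)=21 chase 'a': 21→0 ⇒ 7;  out={4}∪out(7)={4}

Run:
i=0 'd': node 0→22
i=1 'c': node 22→21 ·f  emit P5@[1:1]
i=2 'd': node 21→22 ·f
i=3 'd': node 22→23
i=4 'd': node 23→23 ·f
i=5 'd': node 23→23 ·f
i=6 'b': node 23→1 ·f
i=7 'c': node 1→2  emit P5@[7:7]
i=8 'b': node 2→3
i=9 'd': node 3→4
i=10 'd': node 4→5
i=11 'c': node 5→6  emit P0@[6:11],P5@[11:11],P6@[9:11]
i=12 'd': node 6→22 ·f
i=13 'd': node 22→23
i=14 'c': node 23→24  emit P5@[14:14],P6@[12:14]
i=15 'b': node 24→1 ·f
i=16 'c': node 1→2  emit P5@[16:16]
i=17 'b': node 2→3
i=18 'd': node 3→4
i=19 'd': node 4→5
i=20 'c': node 5→6  emit P0@[15:20],P5@[20:20],P6@[18:20]
i=21 'd': node 6→22 ·f
i=22 'a': node 22→7 ·f
i=23 'd': node 7→8  emit P1@[22:23]
i=24 'a': node 8→7 ·f
i=25 'd': node 7→8  emit P1@[24:25]
i=26 'a': node 8→7 ·f
i=27 'd': node 7→8  emit P1@[26:27]
i=28 'a': node 8→7 ·f
i=29 'a': node 7→12
i=30 'a': node 12→13
i=31 'b': node 13→14
i=32 'd': node 14→15

Matches: [[1,5],[7,5],[11,0],[11,5],[11,6],[14,5],[14,6],[16,5],[20,0],[20,5],[20,6],[23,1],[25,1],[27,1]]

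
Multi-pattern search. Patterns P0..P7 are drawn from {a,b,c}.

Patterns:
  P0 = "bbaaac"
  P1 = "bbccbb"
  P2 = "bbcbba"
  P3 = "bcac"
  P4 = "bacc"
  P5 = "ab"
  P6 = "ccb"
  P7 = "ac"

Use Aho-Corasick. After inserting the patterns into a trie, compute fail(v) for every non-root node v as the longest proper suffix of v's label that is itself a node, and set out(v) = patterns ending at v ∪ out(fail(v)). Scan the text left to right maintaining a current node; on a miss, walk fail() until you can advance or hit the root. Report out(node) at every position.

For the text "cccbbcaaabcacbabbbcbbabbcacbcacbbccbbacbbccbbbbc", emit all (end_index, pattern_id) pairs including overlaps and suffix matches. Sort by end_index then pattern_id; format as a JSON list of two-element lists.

Build automaton:
Trie nodes:
  n0 'ε': a→20 b→1 c→22
  n1 'b': a→17 b→2 c→14
  n2 'bb': a→3 c→7
  n3 'bba': a→4
  n4 'bbaa': a→5
  n5 'bbaaa': c→6
  n6 'bbaaac': ·  [P0 ends]
  n7 'bbc': b→11 c→8
  n8 'bbcc': b→9
  n9 'bbccb': b→10
  n10 'bbccbb': ·  [P1 ends]
  n11 'bbcb': b→12
  n12 'bbcbb': a→13
  n13 'bbcbba': ·  [P2 ends]
  n14 'bc': a→15
  n15 'bca': c→16
  n16 'bcac': ·  [P3 ends]
  n17 'ba': c→18
  n18 'bac': c→19
  n19 'bacc': ·  [P4 ends]
  n20 'a': b→21 c→25
  n21 'ab': ·  [P5 ends]
  n22 'c': c→23
  n23 'cc': b→24
  n24 'ccb': ·  [P6 ends]
  n25 'ac': ·  [P7 ends]

BFS fail/out derivation:
  fail(1) 'b': from fail(0)=0 chase 'b': 0 ⇒ 0;  out=∅∪out(0)=∅
  fail(20) 'a': from fail(0)=0 chase 'a': 0 ⇒ 0;  out=∅∪out(0)=∅
  fail(22) 'c': from fail(0)=0 chase 'c': 0 ⇒ 0;  out=∅∪out(0)=∅
  fail(2) 'bb': from fail(1)=0 chase 'b': 0 ⇒ 1;  out=∅∪out(1)=∅
  fail(14) 'bc': from fail(1)=0 chase 'c': 0 ⇒ 22;  out=∅∪out(22)=∅
  fail(17) 'ba': from fail(1)=0 chase 'a': 0 ⇒ 20;  out=∅∪out(20)=∅
  fail(21) 'ab': from fail(20)=0 chase 'b': 0 ⇒ 1;  out={5}∪out(1)={5}
  fail(23) 'cc': from fail(22)=0 chase 'c': 0 ⇒ 22;  out=∅∪out(22)=∅
  fail(25) 'ac': from fail(20)=0 chase 'c': 0 ⇒ 22;  out={7}∪out(22)={7}
  fail(3) 'bba': from fail(2)=1 chase 'a': 1 ⇒ 17;  out=∅∪out(17)=∅
  fail(7) 'bbc': from fail(2)=1 chase 'c': 1 ⇒ 14;  out=∅∪out(14)=∅
  fail(15) 'bca': from fail(14)=22 chase 'a': 22→0 ⇒ 20;  out=∅∪out(20)=∅
  fail(18) 'bac': from fail(17)=20 chase 'c': 20 ⇒ 25;  out=∅∪out(25)={7}
  fail(24) 'ccb': from fail(23)=22 chase 'b': 22→0 ⇒ 1;  out={6}∪out(1)={6}
  fail(4) 'bbaa': from fail(3)=17 chase 'a': 17→20→0 ⇒ 20;  out=∅∪out(20)=∅
  fail(8) 'bbcc': from fail(7)=14 chase 'c': 14→22 ⇒ 23;  out=∅∪out(23)=∅
  fail(11) 'bbcb': from fail(7)=14 chase 'b': 14→22→0 ⇒ 1;  out=∅∪out(1)=∅
  fail(16) 'bcac': from fail(15)=20 chase 'c': 20 ⇒ 25;  out={3}∪out(25)={3,7}
  fail(19) 'bacc': from fail(18)=25 chase 'c': 25→22 ⇒ 23;  out={4}∪out(23)={4}
  fail(5) 'bbaaa': from fail(4)=20 chase 'a': 20→0 ⇒ 20;  out=∅∪out(20)=∅
  fail(9) 'bbccb': from fail(8)=23 chase 'b': 23 ⇒ 24;  out=∅∪out(24)={6}
  fail(12) 'bbcbb': from fail(11)=1 chase 'b': 1 ⇒ 2;  out=∅∪out(2)=∅
  fail(6) 'bbaaac': from fail(5)=20 chase 'c': 20 ⇒ 25;  out={0}∪out(25)={0,7}
  fail(10) 'bbccbb': from fail(9)=24 chase 'b': 24→1 ⇒ 2;  out={1}∪out(2)={1}
  fail(13) 'bbcbba': from fail(12)=2 chase 'a': 2 ⇒ 3;  out={2}∪out(3)={2}

Text stream:
pos 0 'c': at 22
pos 1 'c': at 23
pos 2 'c': at 23 (via fail)
pos 3 'b': at 24  → match P6@[1:3]
pos 4 'b': at 2 (via fail)
pos 5 'c': at 7
pos 6 'a': at 15 (via fail)
pos 7 'a': at 20 (via fail)
pos 8 'a': at 20 (via fail)
pos 9 'b': at 21  → match P5@[8:9]
pos 10 'c': at 14 (via fail)
pos 11 'a': at 15
pos 12 'c': at 16  → match P3@[9:12],P7@[11:12]
pos 13 'b': at 1 (via fail)
pos 14 'a': at 17
pos 15 'b': at 21 (via fail)  → match P5@[14:15]
pos 16 'b': at 2 (via fail)
pos 17 'b': at 2 (via fail)
pos 18 'c': at 7
pos 19 'b': at 11
pos 20 'b': at 12
pos 21 'a': at 13  → match P2@[16:21]
pos 22 'b': at 21 (via fail)  → match P5@[21:22]
pos 23 'b': at 2 (via fail)
pos 24 'c': at 7
pos 25 'a': at 15 (via fail)
pos 26 'c': at 16  → match P3@[23:26],P7@[25:26]
pos 27 'b': at 1 (via fail)
pos 28 'c': at 14
pos 29 'a': at 15
pos 30 'c': at 16  → match P3@[27:30],P7@[29:30]
pos 31 'b': at 1 (via fail)
pos 32 'b': at 2
pos 33 'c': at 7
pos 34 'c': at 8
pos 35 'b': at 9  → match P6@[33:35]
pos 36 'b': at 10  → match P1@[31:36]
pos 37 'a': at 3 (via fail)
pos 38 'c': at 18 (via fail)  → match P7@[37:38]
pos 39 'b': at 1 (via fail)
pos 40 'b': at 2
pos 41 'c': at 7
pos 42 'c': at 8
pos 43 'b': at 9  → match P6@[41:43]
pos 44 'b': at 10  → match P1@[39:44]
pos 45 'b': at 2 (via fail)
pos 46 'b': at 2 (via fail)
pos 47 'c': at 7

Matches: [[3,6],[9,5],[12,3],[12,7],[15,5],[21,2],[22,5],[26,3],[26,7],[30,3],[30,7],[35,6],[36,1],[38,7],[43,6],[44,1]]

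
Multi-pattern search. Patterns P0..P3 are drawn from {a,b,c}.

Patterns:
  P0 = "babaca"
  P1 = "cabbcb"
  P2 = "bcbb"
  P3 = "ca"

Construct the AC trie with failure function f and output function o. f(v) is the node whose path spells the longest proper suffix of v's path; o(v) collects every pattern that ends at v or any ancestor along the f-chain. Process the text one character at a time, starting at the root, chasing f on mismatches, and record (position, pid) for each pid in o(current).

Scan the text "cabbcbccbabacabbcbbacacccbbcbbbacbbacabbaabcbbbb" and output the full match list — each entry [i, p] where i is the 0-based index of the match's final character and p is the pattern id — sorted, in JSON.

Build:
Trie nodes:
  0='ε' goto b→1 c→7
  1='b' goto a→2 c→13
  2='ba' goto b→3
  3='bab' goto a→4
  4='baba' goto c→5
  5='babac' goto a→6
  6='babaca' goto ·  [P0 ends]
  7='c' goto a→8
  8='ca' goto b→9  [P3 ends]
  9='cab' goto b→10
  10='cabb' goto c→11
  11='cabbc' goto b→12
  12='cabbcb' goto ·  [P1 ends]
  13='bc' goto b→14
  14='bcb' goto b→15
  15='bcbb' goto ·  [P2 ends]

BFS fail/out derivation:
  fail(1) 'b': from fail(0)=0 chase 'b': 0 ⇒ 0;  out=∅∪out(0)=∅
  fail(7) 'c': from fail(0)=0 chase 'c': 0 ⇒ 0;  out=∅∪out(0)=∅
  fail(2) 'ba': from fail(1)=0 chase 'a': 0 ⇒ 0;  out=∅∪out(0)=∅
  fail(8) 'ca': from fail(7)=0 chase 'a': 0 ⇒ 0;  out={3}∪out(0)={3}
  fail(13) 'bc': from fail(1)=0 chase 'c': 0 ⇒ 7;  out=∅∪out(7)=∅
  fail(3) 'bab': from fail(2)=0 chase 'b': 0 ⇒ 1;  out=∅∪out(1)=∅
  fail(9) 'cab': from fail(8)=0 chase 'b': 0 ⇒ 1;  out=∅∪out(1)=∅
  fail(14) 'bcb': from fail(13)=7 chase 'b': 7→0 ⇒ 1;  out=∅∪out(1)=∅
  fail(4) 'baba': from fail(3)=1 chase 'a': 1 ⇒ 2;  out=∅∪out(2)=∅
  fail(10) 'cabb': from fail(9)=1 chase 'b': 1→0 ⇒ 1;  out=∅∪out(1)=∅
  fail(15) 'bcbb': from fail(14)=1 chase 'b': 1→0 ⇒ 1;  out={2}∪out(1)={2}
  fail(5) 'babac': from fail(4)=2 chase 'c': 2→0 ⇒ 7;  out=∅∪out(7)=∅
  fail(11) 'cabbc': from fail(10)=1 chase 'c': 1 ⇒ 13;  out=∅∪out(13)=∅
  fail(6) 'babaca': from fail(5)=7 chase 'a': 7 ⇒ 8;  out={0}∪out(8)={0,3}
  fail(12) 'cabbcb': from fail(11)=13 chase 'b': 13 ⇒ 14;  out={1}∪out(14)={1}

Scan:
pos 0 'c': at 7
pos 1 'a': at 8  → match P3@[0:1]
pos 2 'b': at 9
pos 3 'b': at 10
pos 4 'c': at 11
pos 5 'b': at 12  → match P1@[0:5]
pos 6 'c': at 13 (via fail)
pos 7 'c': at 7 (via fail)
pos 8 'b': at 1 (via fail)
pos 9 'a': at 2
pos 10 'b': at 3
pos 11 'a': at 4
pos 12 'c': at 5
pos 13 'a': at 6  → match P0@[8:13],P3@[12:13]
pos 14 'b': at 9 (via fail)
pos 15 'b': at 10
pos 16 'c': at 11
pos 17 'b': at 12  → match P1@[12:17]
pos 18 'b': at 15 (via fail)  → match P2@[15:18]
pos 19 'a': at 2 (via fail)
pos 20 'c': at 7 (via fail)
pos 21 'a': at 8  → match P3@[20:21]
pos 22 'c': at 7 (via fail)
pos 23 'c': at 7 (via fail)
pos 24 'c': at 7 (via fail)
pos 25 'b': at 1 (via fail)
pos 26 'b': at 1 (via fail)
pos 27 'c': at 13
pos 28 'b': at 14
pos 29 'b': at 15  → match P2@[26:29]
pos 30 'b': at 1 (via fail)
pos 31 'a': at 2
pos 32 'c': at 7 (via fail)
pos 33 'b': at 1 (via fail)
pos 34 'b': at 1 (via fail)
pos 35 'a': at 2
pos 36 'c': at 7 (via fail)
pos 37 'a': at 8  → match P3@[36:37]
pos 38 'b': at 9
pos 39 'b': at 10
pos 40 'a': at 2 (via fail)
pos 41 'a': at 0 (via fail)
pos 42 'b': at 1
pos 43 'c': at 13
pos 44 'b': at 14
pos 45 'b': at 15  → match P2@[42:45]
pos 46 'b': at 1 (via fail)
pos 47 'b': at 1 (via fail)

All matches (sorted): [[1,3],[5,1],[13,0],[13,3],[17,1],[18,2],[21,3],[29,2],[37,3],[45,2]]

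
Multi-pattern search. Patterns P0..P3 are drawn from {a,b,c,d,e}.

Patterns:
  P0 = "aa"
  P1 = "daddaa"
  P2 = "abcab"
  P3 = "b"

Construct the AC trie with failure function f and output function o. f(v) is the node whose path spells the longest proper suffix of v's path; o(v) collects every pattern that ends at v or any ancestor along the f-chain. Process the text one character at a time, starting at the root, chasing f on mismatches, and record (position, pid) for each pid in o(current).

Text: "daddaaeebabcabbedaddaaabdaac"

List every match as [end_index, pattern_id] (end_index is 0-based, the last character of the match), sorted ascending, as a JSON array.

Build:
Trie nodes:
  0='ε' goto a→1 b→13 d→3
  1='a' goto a→2 b→9
  2='aa' goto ·  ←P0
  3='d' goto a→4
  4='da' goto d→5
  5='dad' goto d→6
  6='dadd' goto a→7
  7='dadda' goto a→8
  8='daddaa' goto ·  ←P1
  9='ab' goto c→10
  10='abc' goto a→11
  11='abca' goto b→12
  12='abcab' goto ·  ←P2
  13='b' goto ·  ←P3

Failure links (BFS by depth):
  fail(1) 'a': from fail(0)=0 chase 'a': 0 ⇒ 0;  out=∅∪out(0)=∅
  fail(3) 'd': from fail(0)=0 chase 'd': 0 ⇒ 0;  out=∅∪out(0)=∅
  fail(13) 'b': from fail(0)=0 chase 'b': 0 ⇒ 0;  out={3}∪out(0)={3}
  fail(2) 'aa': from fail(1)=0 chase 'a': 0 ⇒ 1;  out={0}∪out(1)={0}
  fail(4) 'da': from fail(3)=0 chase 'a': 0 ⇒ 1;  out=∅∪out(1)=∅
  fail(9) 'ab': from fail(1)=0 chase 'b': 0 ⇒ 13;  out=∅∪out(13)={3}
  fail(5) 'dad': from fail(4)=1 chase 'd': 1→0 ⇒ 3;  out=∅∪out(3)=∅
  fail(10) 'abc': from fail(9)=13 chase 'c': 13→0 ⇒ 0;  out=∅∪out(0)=∅
  fail(6) 'dadd': from fail(5)=3 chase 'd': 3→0 ⇒ 3;  out=∅∪out(3)=∅
  fail(11) 'abca': from fail(10)=0 chase 'a': 0 ⇒ 1;  out=∅∪out(1)=∅
  fail(7) 'dadda': from fail(6)=3 chase 'a': 3 ⇒ 4;  out=∅∪out(4)=∅
  fail(12) 'abcab': from fail(11)=1 chase 'b': 1 ⇒ 9;  out={2}∪out(9)={2,3}
  fail(8) 'daddaa': from fail(7)=4 chase 'a': 4→1 ⇒ 2;  out={1}∪out(2)={0,1}

Scan:
[0] read 'd'  n0⇒n3
[1] read 'a'  n3⇒n4
[2] read 'd'  n4⇒n5
[3] read 'd'  n5⇒n6
[4] read 'a'  n6⇒n7
[5] read 'a'  n7⇒n8  emit P0@[4:5],P1@[0:5]
[6] read 'e'  n8⇒n0 ·f
[7] read 'e'  n0⇒n0
[8] read 'b'  n0⇒n13  emit P3@[8:8]
[9] read 'a'  n13⇒n1 ·f
[10] read 'b'  n1⇒n9  emit P3@[10:10]
[11] read 'c'  n9⇒n10
[12] read 'a'  n10⇒n11
[13] read 'b'  n11⇒n12  emit P2@[9:13],P3@[13:13]
[14] read 'b'  n12⇒n13 ·f  emit P3@[14:14]
[15] read 'e'  n13⇒n0 ·f
[16] read 'd'  n0⇒n3
[17] read 'a'  n3⇒n4
[18] read 'd'  n4⇒n5
[19] read 'd'  n5⇒n6
[20] read 'a'  n6⇒n7
[21] read 'a'  n7⇒n8  emit P0@[20:21],P1@[16:21]
[22] read 'a'  n8⇒n2 ·f  emit P0@[21:22]
[23] read 'b'  n2⇒n9 ·f  emit P3@[23:23]
[24] read 'd'  n9⇒n3 ·f
[25] read 'a'  n3⇒n4
[26] read 'a'  n4⇒n2 ·f  emit P0@[25:26]
[27] read 'c'  n2⇒n0 ·f

Matches: [[5,0],[5,1],[8,3],[10,3],[13,2],[13,3],[14,3],[21,0],[21,1],[22,0],[23,3],[26,0]]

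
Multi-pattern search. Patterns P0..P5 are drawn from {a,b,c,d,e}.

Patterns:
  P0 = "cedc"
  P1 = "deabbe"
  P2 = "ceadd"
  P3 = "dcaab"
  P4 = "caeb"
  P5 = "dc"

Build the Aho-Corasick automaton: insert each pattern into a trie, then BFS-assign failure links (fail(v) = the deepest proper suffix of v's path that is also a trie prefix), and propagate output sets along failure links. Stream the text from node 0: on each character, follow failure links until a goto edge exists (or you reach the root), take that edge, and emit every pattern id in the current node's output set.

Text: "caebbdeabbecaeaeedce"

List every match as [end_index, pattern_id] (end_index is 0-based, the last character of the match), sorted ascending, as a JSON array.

Build automaton:
Trie nodes:
  0='ε' goto c→1 d→5
  1='c' goto a→18 e→2
  2='ce' goto a→11 d→3
  3='ced' goto c→4
  4='cedc' goto ·  [P0 ends]
  5='d' goto c→14 e→6
  6='de' goto a→7
  7='dea' goto b→8
  8='deab' goto b→9
  9='deabb' goto e→10
  10='deabbe' goto ·  [P1 ends]
  11='cea' goto d→12
  12='cead' goto d→13
  13='ceadd' goto ·  [P2 ends]
  14='dc' goto a→15  [P5 ends]
  15='dca' goto a→16
  16='dcaa' goto b→17
  17='dcaab' goto ·  [P3 ends]
  18='ca' goto e→19
  19='cae' goto b→20
  20='caeb' goto ·  [P4 ends]

BFS fail/out derivation:
  n1('c'): parent n0 fail=0; on 'c' 0 → fail=0;  out ∅∪∅=∅
  n5('d'): parent n0 fail=0; on 'd' 0 → fail=0;  out ∅∪∅=∅
  n2('ce'): parent n1 fail=0; on 'e' 0 → fail=0;  out ∅∪∅=∅
  n6('de'): parent n5 fail=0; on 'e' 0 → fail=0;  out ∅∪∅=∅
  n14('dc'): parent n5 fail=0; on 'c' 0 → fail=1;  out {5}∪∅={5}
  n18('ca'): parent n1 fail=0; on 'a' 0 → fail=0;  out ∅∪∅=∅
  n3('ced'): parent n2 fail=0; on 'd' 0 → fail=5;  out ∅∪∅=∅
  n7('dea'): parent n6 fail=0; on 'a' 0 → fail=0;  out ∅∪∅=∅
  n11('cea'): parent n2 fail=0; on 'a' 0 → fail=0;  out ∅∪∅=∅
  n15('dca'): parent n14 fail=1; on 'a' 1 → fail=18;  out ∅∪∅=∅
  n19('cae'): parent n18 fail=0; on 'e' 0 → fail=0;  out ∅∪∅=∅
  n4('cedc'): parent n3 fail=5; on 'c' 5 → fail=14;  out {0}∪{5}={0,5}
  n8('deab'): parent n7 fail=0; on 'b' 0 → fail=0;  out ∅∪∅=∅
  n12('cead'): parent n11 fail=0; on 'd' 0 → fail=5;  out ∅∪∅=∅
  n16('dcaa'): parent n15 fail=18; on 'a' 18→0 → fail=0;  out ∅∪∅=∅
  n20('caeb'): parent n19 fail=0; on 'b' 0 → fail=0;  out {4}∪∅={4}
  n9('deabb'): parent n8 fail=0; on 'b' 0 → fail=0;  out ∅∪∅=∅
  n13('ceadd'): parent n12 fail=5; on 'd' 5→0 → fail=5;  out {2}∪∅={2}
  n17('dcaab'): parent n16 fail=0; on 'b' 0 → fail=0;  out {3}∪∅={3}
  n10('deabbe'): parent n9 fail=0; on 'e' 0 → fail=0;  out {1}∪∅={1}

Run:
[0] read 'c'  n0⇒n1
[1] read 'a'  n1⇒n18
[2] read 'e'  n18⇒n19
[3] read 'b'  n19⇒n20  ** P4@[0:3]
[4] read 'b'  n20⇒n0 ·f
[5] read 'd'  n0⇒n5
[6] read 'e'  n5⇒n6
[7] read 'a'  n6⇒n7
[8] read 'b'  n7⇒n8
[9] read 'b'  n8⇒n9
[10] read 'e'  n9⇒n10  ** P1@[5:10]
[11] read 'c'  n10⇒n1 ·f
[12] read 'a'  n1⇒n18
[13] read 'e'  n18⇒n19
[14] read 'a'  n19⇒n0 ·f
[15] read 'e'  n0⇒n0
[16] read 'e'  n0⇒n0
[17] read 'd'  n0⇒n5
[18] read 'c'  n5⇒n14  ** P5@[17:18]
[19] read 'e'  n14⇒n2 ·f

All matches (sorted): [[3,4],[10,1],[18,5]]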